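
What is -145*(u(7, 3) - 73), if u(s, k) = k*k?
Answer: 9280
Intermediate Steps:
u(s, k) = k²
-145*(u(7, 3) - 73) = -145*(3² - 73) = -145*(9 - 73) = -145*(-64) = 9280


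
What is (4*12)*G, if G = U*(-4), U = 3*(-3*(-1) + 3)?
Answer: -3456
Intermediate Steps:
U = 18 (U = 3*(3 + 3) = 3*6 = 18)
G = -72 (G = 18*(-4) = -72)
(4*12)*G = (4*12)*(-72) = 48*(-72) = -3456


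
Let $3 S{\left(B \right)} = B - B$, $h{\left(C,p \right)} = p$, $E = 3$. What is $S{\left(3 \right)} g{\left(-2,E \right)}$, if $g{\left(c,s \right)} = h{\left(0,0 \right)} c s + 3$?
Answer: $0$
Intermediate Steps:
$g{\left(c,s \right)} = 3$ ($g{\left(c,s \right)} = 0 c s + 3 = 0 s + 3 = 0 + 3 = 3$)
$S{\left(B \right)} = 0$ ($S{\left(B \right)} = \frac{B - B}{3} = \frac{1}{3} \cdot 0 = 0$)
$S{\left(3 \right)} g{\left(-2,E \right)} = 0 \cdot 3 = 0$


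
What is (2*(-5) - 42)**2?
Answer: 2704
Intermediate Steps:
(2*(-5) - 42)**2 = (-10 - 42)**2 = (-52)**2 = 2704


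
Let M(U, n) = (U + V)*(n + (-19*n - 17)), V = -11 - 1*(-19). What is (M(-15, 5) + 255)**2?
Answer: 1008016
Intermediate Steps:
V = 8 (V = -11 + 19 = 8)
M(U, n) = (-17 - 18*n)*(8 + U) (M(U, n) = (U + 8)*(n + (-19*n - 17)) = (8 + U)*(n + (-17 - 19*n)) = (8 + U)*(-17 - 18*n) = (-17 - 18*n)*(8 + U))
(M(-15, 5) + 255)**2 = ((-136 - 144*5 - 17*(-15) - 18*(-15)*5) + 255)**2 = ((-136 - 720 + 255 + 1350) + 255)**2 = (749 + 255)**2 = 1004**2 = 1008016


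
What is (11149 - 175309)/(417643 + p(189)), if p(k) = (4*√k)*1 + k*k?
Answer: -1162878660/3211545523 + 30780*√21/3211545523 ≈ -0.36205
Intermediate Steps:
p(k) = k² + 4*√k (p(k) = 4*√k + k² = k² + 4*√k)
(11149 - 175309)/(417643 + p(189)) = (11149 - 175309)/(417643 + (189² + 4*√189)) = -164160/(417643 + (35721 + 4*(3*√21))) = -164160/(417643 + (35721 + 12*√21)) = -164160/(453364 + 12*√21)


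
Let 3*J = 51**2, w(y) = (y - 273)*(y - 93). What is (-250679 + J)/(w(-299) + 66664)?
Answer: -62453/72722 ≈ -0.85879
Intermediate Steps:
w(y) = (-273 + y)*(-93 + y)
J = 867 (J = (1/3)*51**2 = (1/3)*2601 = 867)
(-250679 + J)/(w(-299) + 66664) = (-250679 + 867)/((25389 + (-299)**2 - 366*(-299)) + 66664) = -249812/((25389 + 89401 + 109434) + 66664) = -249812/(224224 + 66664) = -249812/290888 = -249812*1/290888 = -62453/72722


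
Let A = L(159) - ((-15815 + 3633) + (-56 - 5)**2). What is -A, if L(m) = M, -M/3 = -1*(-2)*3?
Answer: -8443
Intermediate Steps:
M = -18 (M = -3*(-1*(-2))*3 = -6*3 = -3*6 = -18)
L(m) = -18
A = 8443 (A = -18 - ((-15815 + 3633) + (-56 - 5)**2) = -18 - (-12182 + (-61)**2) = -18 - (-12182 + 3721) = -18 - 1*(-8461) = -18 + 8461 = 8443)
-A = -1*8443 = -8443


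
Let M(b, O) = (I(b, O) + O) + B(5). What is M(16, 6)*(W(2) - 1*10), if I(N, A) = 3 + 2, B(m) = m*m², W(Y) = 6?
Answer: -544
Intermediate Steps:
B(m) = m³
I(N, A) = 5
M(b, O) = 130 + O (M(b, O) = (5 + O) + 5³ = (5 + O) + 125 = 130 + O)
M(16, 6)*(W(2) - 1*10) = (130 + 6)*(6 - 1*10) = 136*(6 - 10) = 136*(-4) = -544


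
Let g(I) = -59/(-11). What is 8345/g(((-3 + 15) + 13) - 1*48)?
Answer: 91795/59 ≈ 1555.8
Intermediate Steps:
g(I) = 59/11 (g(I) = -59*(-1/11) = 59/11)
8345/g(((-3 + 15) + 13) - 1*48) = 8345/(59/11) = 8345*(11/59) = 91795/59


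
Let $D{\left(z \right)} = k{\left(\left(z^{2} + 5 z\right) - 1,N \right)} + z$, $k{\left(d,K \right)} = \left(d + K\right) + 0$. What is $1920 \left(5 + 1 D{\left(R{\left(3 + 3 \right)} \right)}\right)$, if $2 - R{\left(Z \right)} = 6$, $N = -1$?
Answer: $-9600$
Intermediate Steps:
$R{\left(Z \right)} = -4$ ($R{\left(Z \right)} = 2 - 6 = -4$)
$k{\left(d,K \right)} = K + d$ ($k{\left(d,K \right)} = \left(K + d\right) + 0 = K + d$)
$D{\left(z \right)} = -2 + z^{2} + 6 z$ ($D{\left(z \right)} = \left(-1 - \left(1 - z^{2} - 5 z\right)\right) + z = \left(-1 + \left(-1 + z^{2} + 5 z\right)\right) + z = \left(-2 + z^{2} + 5 z\right) + z = -2 + z^{2} + 6 z$)
$1920 \left(5 + 1 D{\left(R{\left(3 + 3 \right)} \right)}\right) = 1920 \left(5 + 1 \left(-2 + \left(-4\right)^{2} + 6 \left(-4\right)\right)\right) = 1920 \left(5 + 1 \left(-2 + 16 - 24\right)\right) = 1920 \left(5 + 1 \left(-10\right)\right) = 1920 \left(5 - 10\right) = 1920 \left(-5\right) = -9600$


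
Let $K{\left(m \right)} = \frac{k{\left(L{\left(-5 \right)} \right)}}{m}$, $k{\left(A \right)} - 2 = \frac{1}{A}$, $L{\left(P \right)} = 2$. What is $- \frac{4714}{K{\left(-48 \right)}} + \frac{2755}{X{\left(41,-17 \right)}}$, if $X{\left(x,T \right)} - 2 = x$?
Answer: $\frac{19473167}{215} \approx 90573.0$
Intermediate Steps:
$X{\left(x,T \right)} = 2 + x$
$k{\left(A \right)} = 2 + \frac{1}{A}$
$K{\left(m \right)} = \frac{5}{2 m}$ ($K{\left(m \right)} = \frac{2 + \frac{1}{2}}{m} = \frac{5}{2 m}$)
$- \frac{4714}{K{\left(-48 \right)}} + \frac{2755}{X{\left(41,-17 \right)}} = - \frac{4714}{\frac{5}{2} \frac{1}{-48}} + \frac{2755}{2 + 41} = - \frac{4714}{\frac{5}{2} \left(- \frac{1}{48}\right)} + \frac{2755}{43} = - \frac{4714}{- \frac{5}{96}} + 2755 \cdot \frac{1}{43} = \left(-4714\right) \left(- \frac{96}{5}\right) + \frac{2755}{43} = \frac{452544}{5} + \frac{2755}{43} = \frac{19473167}{215}$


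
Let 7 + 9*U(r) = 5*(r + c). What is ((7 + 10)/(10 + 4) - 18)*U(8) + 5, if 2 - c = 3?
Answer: -425/9 ≈ -47.222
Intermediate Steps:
c = -1 (c = 2 - 1*3 = 2 - 3 = -1)
U(r) = -4/3 + 5*r/9 (U(r) = -7/9 + (5*(r - 1))/9 = -7/9 + (5*(-1 + r))/9 = -7/9 + (-5 + 5*r)/9 = -7/9 + (-5/9 + 5*r/9) = -4/3 + 5*r/9)
((7 + 10)/(10 + 4) - 18)*U(8) + 5 = ((7 + 10)/(10 + 4) - 18)*(-4/3 + (5/9)*8) + 5 = (17/14 - 18)*(-4/3 + 40/9) + 5 = (17*(1/14) - 18)*(28/9) + 5 = (17/14 - 18)*(28/9) + 5 = -235/14*28/9 + 5 = -470/9 + 5 = -425/9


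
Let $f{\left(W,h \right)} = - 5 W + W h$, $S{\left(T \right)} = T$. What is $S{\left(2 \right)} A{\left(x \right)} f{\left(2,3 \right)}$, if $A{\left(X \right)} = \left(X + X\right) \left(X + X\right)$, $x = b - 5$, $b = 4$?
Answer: $-32$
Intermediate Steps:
$x = -1$ ($x = 4 - 5 = -1$)
$A{\left(X \right)} = 4 X^{2}$ ($A{\left(X \right)} = 2 X 2 X = 4 X^{2}$)
$S{\left(2 \right)} A{\left(x \right)} f{\left(2,3 \right)} = 2 \cdot 4 \left(-1\right)^{2} \cdot 2 \left(-5 + 3\right) = 2 \cdot 4 \cdot 1 \cdot 2 \left(-2\right) = 2 \cdot 4 \left(-4\right) = 8 \left(-4\right) = -32$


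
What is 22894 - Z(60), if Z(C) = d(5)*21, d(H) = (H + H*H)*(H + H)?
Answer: 16594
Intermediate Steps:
d(H) = 2*H*(H + H**2) (d(H) = (H + H**2)*(2*H) = 2*H*(H + H**2))
Z(C) = 6300 (Z(C) = (2*5**2*(1 + 5))*21 = (2*25*6)*21 = 300*21 = 6300)
22894 - Z(60) = 22894 - 1*6300 = 22894 - 6300 = 16594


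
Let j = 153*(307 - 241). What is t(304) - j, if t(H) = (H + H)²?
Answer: 359566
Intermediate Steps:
t(H) = 4*H² (t(H) = (2*H)² = 4*H²)
j = 10098 (j = 153*66 = 10098)
t(304) - j = 4*304² - 1*10098 = 4*92416 - 10098 = 369664 - 10098 = 359566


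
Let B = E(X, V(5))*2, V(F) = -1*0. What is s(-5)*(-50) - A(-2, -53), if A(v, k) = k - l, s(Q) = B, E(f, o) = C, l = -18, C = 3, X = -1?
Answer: -265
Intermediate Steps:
V(F) = 0
E(f, o) = 3
B = 6 (B = 3*2 = 6)
s(Q) = 6
A(v, k) = 18 + k (A(v, k) = k - 1*(-18) = k + 18 = 18 + k)
s(-5)*(-50) - A(-2, -53) = 6*(-50) - (18 - 53) = -300 - 1*(-35) = -300 + 35 = -265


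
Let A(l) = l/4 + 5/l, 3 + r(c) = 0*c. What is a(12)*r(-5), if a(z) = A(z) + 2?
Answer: -65/4 ≈ -16.250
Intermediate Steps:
r(c) = -3 (r(c) = -3 + 0*c = -3 + 0 = -3)
A(l) = 5/l + l/4 (A(l) = l*(1/4) + 5/l = l/4 + 5/l = 5/l + l/4)
a(z) = 2 + 5/z + z/4 (a(z) = (5/z + z/4) + 2 = 2 + 5/z + z/4)
a(12)*r(-5) = (2 + 5/12 + (1/4)*12)*(-3) = (2 + 5*(1/12) + 3)*(-3) = (2 + 5/12 + 3)*(-3) = (65/12)*(-3) = -65/4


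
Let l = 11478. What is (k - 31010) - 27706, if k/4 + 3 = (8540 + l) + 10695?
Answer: 64124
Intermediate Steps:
k = 122840 (k = -12 + 4*((8540 + 11478) + 10695) = -12 + 4*(20018 + 10695) = -12 + 4*30713 = -12 + 122852 = 122840)
(k - 31010) - 27706 = (122840 - 31010) - 27706 = 91830 - 27706 = 64124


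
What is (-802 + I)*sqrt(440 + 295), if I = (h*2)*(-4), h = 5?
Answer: -5894*sqrt(15) ≈ -22827.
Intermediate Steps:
I = -40 (I = (5*2)*(-4) = 10*(-4) = -40)
(-802 + I)*sqrt(440 + 295) = (-802 - 40)*sqrt(440 + 295) = -5894*sqrt(15)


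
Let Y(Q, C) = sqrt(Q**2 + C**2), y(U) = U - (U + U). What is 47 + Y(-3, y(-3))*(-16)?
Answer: 47 - 48*sqrt(2) ≈ -20.882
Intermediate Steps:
y(U) = -U (y(U) = U - 2*U = -U)
Y(Q, C) = sqrt(C**2 + Q**2)
47 + Y(-3, y(-3))*(-16) = 47 + sqrt((-1*(-3))**2 + (-3)**2)*(-16) = 47 + sqrt(3**2 + 9)*(-16) = 47 + sqrt(9 + 9)*(-16) = 47 + sqrt(18)*(-16) = 47 + (3*sqrt(2))*(-16) = 47 - 48*sqrt(2)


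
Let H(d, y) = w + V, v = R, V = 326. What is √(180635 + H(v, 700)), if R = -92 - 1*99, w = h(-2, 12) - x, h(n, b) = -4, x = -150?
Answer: 3*√20123 ≈ 425.57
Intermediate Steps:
w = 146 (w = -4 - 1*(-150) = -4 + 150 = 146)
R = -191 (R = -92 - 99 = -191)
v = -191
H(d, y) = 472 (H(d, y) = 146 + 326 = 472)
√(180635 + H(v, 700)) = √(180635 + 472) = √181107 = 3*√20123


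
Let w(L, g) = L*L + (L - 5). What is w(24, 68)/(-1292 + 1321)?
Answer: 595/29 ≈ 20.517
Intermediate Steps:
w(L, g) = -5 + L + L² (w(L, g) = L² + (-5 + L) = -5 + L + L²)
w(24, 68)/(-1292 + 1321) = (-5 + 24 + 24²)/(-1292 + 1321) = (-5 + 24 + 576)/29 = 595*(1/29) = 595/29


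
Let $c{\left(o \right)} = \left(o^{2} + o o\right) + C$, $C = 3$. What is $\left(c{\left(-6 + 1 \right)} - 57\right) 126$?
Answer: $-504$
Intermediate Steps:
$c{\left(o \right)} = 3 + 2 o^{2}$ ($c{\left(o \right)} = \left(o^{2} + o o\right) + 3 = \left(o^{2} + o^{2}\right) + 3 = 2 o^{2} + 3 = 3 + 2 o^{2}$)
$\left(c{\left(-6 + 1 \right)} - 57\right) 126 = \left(\left(3 + 2 \left(-6 + 1\right)^{2}\right) - 57\right) 126 = \left(\left(3 + 2 \left(-5\right)^{2}\right) - 57\right) 126 = \left(\left(3 + 2 \cdot 25\right) - 57\right) 126 = \left(\left(3 + 50\right) - 57\right) 126 = \left(53 - 57\right) 126 = \left(-4\right) 126 = -504$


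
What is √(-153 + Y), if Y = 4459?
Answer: √4306 ≈ 65.620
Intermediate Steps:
√(-153 + Y) = √(-153 + 4459) = √4306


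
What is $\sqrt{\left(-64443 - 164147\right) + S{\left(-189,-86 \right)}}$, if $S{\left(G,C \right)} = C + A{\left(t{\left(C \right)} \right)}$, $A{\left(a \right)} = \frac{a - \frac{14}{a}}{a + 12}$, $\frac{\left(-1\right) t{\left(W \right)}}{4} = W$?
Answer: $\frac{i \sqrt{53586532950917}}{15308} \approx 478.2 i$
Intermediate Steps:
$t{\left(W \right)} = - 4 W$
$A{\left(a \right)} = \frac{a - \frac{14}{a}}{12 + a}$
$S{\left(G,C \right)} = C - \frac{-14 + 16 C^{2}}{4 C \left(12 - 4 C\right)}$ ($S{\left(G,C \right)} = C + \frac{-14 + \left(- 4 C\right)^{2}}{- 4 C \left(12 - 4 C\right)} = C + \frac{- \frac{1}{4 C} \left(-14 + 16 C^{2}\right)}{12 - 4 C} = C - \frac{-14 + 16 C^{2}}{4 C \left(12 - 4 C\right)}$)
$\sqrt{\left(-64443 - 164147\right) + S{\left(-189,-86 \right)}} = \sqrt{\left(-64443 - 164147\right) + \frac{- \frac{7}{8} + \left(-86\right)^{3} - 2 \left(-86\right)^{2}}{\left(-86\right) \left(-3 - 86\right)}} = \sqrt{-228590 - \frac{- \frac{7}{8} - 636056 - 14792}{86 \left(-89\right)}} = \sqrt{-228590 - - \frac{- \frac{7}{8} - 636056 - 14792}{7654}} = \sqrt{-228590 - \left(- \frac{1}{7654}\right) \left(- \frac{5206791}{8}\right)} = \sqrt{-228590 - \frac{5206791}{61232}} = \sqrt{- \frac{14002229671}{61232}} = \frac{i \sqrt{53586532950917}}{15308}$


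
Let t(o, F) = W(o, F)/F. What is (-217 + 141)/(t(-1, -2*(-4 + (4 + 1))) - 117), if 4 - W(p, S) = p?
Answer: 152/239 ≈ 0.63598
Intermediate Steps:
W(p, S) = 4 - p
t(o, F) = (4 - o)/F
(-217 + 141)/(t(-1, -2*(-4 + (4 + 1))) - 117) = (-217 + 141)/((4 - 1*(-1))/((-2*(-4 + (4 + 1)))) - 117) = -76/((4 + 1)/((-2*(-4 + 5))) - 117) = -76/(5/(-2*1) - 117) = -76/(5/(-2) - 117) = -76/(-½*5 - 117) = -76/(-5/2 - 117) = -76/(-239/2) = -76*(-2/239) = 152/239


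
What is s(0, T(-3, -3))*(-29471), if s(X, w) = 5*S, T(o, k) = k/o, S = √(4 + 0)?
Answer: -294710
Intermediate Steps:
S = 2 (S = √4 = 2)
s(X, w) = 10 (s(X, w) = 5*2 = 10)
s(0, T(-3, -3))*(-29471) = 10*(-29471) = -294710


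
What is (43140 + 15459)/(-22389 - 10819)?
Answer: -58599/33208 ≈ -1.7646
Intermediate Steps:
(43140 + 15459)/(-22389 - 10819) = 58599/(-33208) = 58599*(-1/33208) = -58599/33208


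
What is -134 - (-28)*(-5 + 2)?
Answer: -218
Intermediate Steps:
-134 - (-28)*(-5 + 2) = -134 - (-28)*(-3) = -134 - 28*3 = -134 - 84 = -218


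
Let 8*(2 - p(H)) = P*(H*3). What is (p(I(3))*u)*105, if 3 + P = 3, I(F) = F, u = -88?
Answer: -18480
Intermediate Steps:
P = 0 (P = -3 + 3 = 0)
p(H) = 2 (p(H) = 2 - 0*H*3 = 2 - 0*3*H = 2 - 1/8*0 = 2 + 0 = 2)
(p(I(3))*u)*105 = (2*(-88))*105 = -176*105 = -18480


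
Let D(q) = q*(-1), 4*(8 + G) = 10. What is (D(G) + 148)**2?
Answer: 94249/4 ≈ 23562.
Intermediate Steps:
G = -11/2 (G = -8 + (1/4)*10 = -8 + 5/2 = -11/2 ≈ -5.5000)
D(q) = -q
(D(G) + 148)**2 = (-1*(-11/2) + 148)**2 = (11/2 + 148)**2 = (307/2)**2 = 94249/4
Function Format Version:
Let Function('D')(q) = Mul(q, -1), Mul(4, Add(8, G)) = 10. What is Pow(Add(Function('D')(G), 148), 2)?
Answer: Rational(94249, 4) ≈ 23562.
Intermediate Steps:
G = Rational(-11, 2) (G = Add(-8, Mul(Rational(1, 4), 10)) = Add(-8, Rational(5, 2)) = Rational(-11, 2) ≈ -5.5000)
Function('D')(q) = Mul(-1, q)
Pow(Add(Function('D')(G), 148), 2) = Pow(Add(Mul(-1, Rational(-11, 2)), 148), 2) = Pow(Add(Rational(11, 2), 148), 2) = Pow(Rational(307, 2), 2) = Rational(94249, 4)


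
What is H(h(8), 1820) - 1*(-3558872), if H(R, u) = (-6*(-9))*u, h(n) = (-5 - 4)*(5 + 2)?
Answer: 3657152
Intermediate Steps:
h(n) = -63 (h(n) = -9*7 = -63)
H(R, u) = 54*u
H(h(8), 1820) - 1*(-3558872) = 54*1820 - 1*(-3558872) = 98280 + 3558872 = 3657152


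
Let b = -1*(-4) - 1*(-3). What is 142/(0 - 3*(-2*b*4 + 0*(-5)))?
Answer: 71/84 ≈ 0.84524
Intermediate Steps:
b = 7 (b = 4 + 3 = 7)
142/(0 - 3*(-2*b*4 + 0*(-5))) = 142/(0 - 3*(-2*7*4 + 0*(-5))) = 142/(0 - 3*(-14*4 + 0)) = 142/(0 - 3*(-56 + 0)) = 142/(0 - 3*(-56)) = 142/(0 + 168) = 142/168 = (1/168)*142 = 71/84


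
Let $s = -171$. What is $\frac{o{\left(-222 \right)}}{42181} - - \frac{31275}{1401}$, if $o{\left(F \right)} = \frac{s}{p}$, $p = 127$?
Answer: $\frac{55846509618}{2501712929} \approx 22.323$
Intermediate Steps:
$o{\left(F \right)} = - \frac{171}{127}$
$\frac{o{\left(-222 \right)}}{42181} - - \frac{31275}{1401} = - \frac{171}{127 \cdot 42181} - - \frac{31275}{1401} = \left(- \frac{171}{127}\right) \frac{1}{42181} - \left(-31275\right) \frac{1}{1401} = - \frac{171}{5356987} - - \frac{10425}{467} = - \frac{171}{5356987} + \frac{10425}{467} = \frac{55846509618}{2501712929}$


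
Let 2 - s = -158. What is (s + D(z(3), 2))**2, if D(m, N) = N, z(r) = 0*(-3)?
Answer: 26244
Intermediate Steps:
z(r) = 0
s = 160 (s = 2 - 1*(-158) = 2 + 158 = 160)
(s + D(z(3), 2))**2 = (160 + 2)**2 = 162**2 = 26244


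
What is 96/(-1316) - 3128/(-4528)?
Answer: 115055/186214 ≈ 0.61786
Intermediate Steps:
96/(-1316) - 3128/(-4528) = 96*(-1/1316) - 3128*(-1/4528) = -24/329 + 391/566 = 115055/186214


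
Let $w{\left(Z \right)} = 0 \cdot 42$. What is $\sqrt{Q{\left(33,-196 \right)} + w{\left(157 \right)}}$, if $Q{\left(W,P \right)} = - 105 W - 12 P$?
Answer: $i \sqrt{1113} \approx 33.362 i$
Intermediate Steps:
$w{\left(Z \right)} = 0$
$\sqrt{Q{\left(33,-196 \right)} + w{\left(157 \right)}} = \sqrt{\left(\left(-105\right) 33 - -2352\right) + 0} = \sqrt{\left(-3465 + 2352\right) + 0} = \sqrt{-1113 + 0} = \sqrt{-1113} = i \sqrt{1113}$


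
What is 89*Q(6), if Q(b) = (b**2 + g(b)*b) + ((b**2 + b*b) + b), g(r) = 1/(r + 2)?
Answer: 40851/4 ≈ 10213.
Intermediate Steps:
g(r) = 1/(2 + r)
Q(b) = b + 3*b**2 + b/(2 + b) (Q(b) = (b**2 + b/(2 + b)) + ((b**2 + b*b) + b) = (b**2 + b/(2 + b)) + ((b**2 + b**2) + b) = (b**2 + b/(2 + b)) + (2*b**2 + b) = (b**2 + b/(2 + b)) + (b + 2*b**2) = b + 3*b**2 + b/(2 + b))
89*Q(6) = 89*(6*(1 + (1 + 3*6)*(2 + 6))/(2 + 6)) = 89*(6*(1 + (1 + 18)*8)/8) = 89*(6*(1/8)*(1 + 19*8)) = 89*(6*(1/8)*(1 + 152)) = 89*(6*(1/8)*153) = 89*(459/4) = 40851/4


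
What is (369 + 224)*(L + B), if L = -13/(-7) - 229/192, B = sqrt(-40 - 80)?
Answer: 529549/1344 + 1186*I*sqrt(30) ≈ 394.01 + 6496.0*I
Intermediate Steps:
B = 2*I*sqrt(30) (B = sqrt(-120) = 2*I*sqrt(30) ≈ 10.954*I)
L = 893/1344 (L = -13*(-1/7) - 229*1/192 = 13/7 - 229/192 = 893/1344 ≈ 0.66443)
(369 + 224)*(L + B) = (369 + 224)*(893/1344 + 2*I*sqrt(30)) = 593*(893/1344 + 2*I*sqrt(30)) = 529549/1344 + 1186*I*sqrt(30)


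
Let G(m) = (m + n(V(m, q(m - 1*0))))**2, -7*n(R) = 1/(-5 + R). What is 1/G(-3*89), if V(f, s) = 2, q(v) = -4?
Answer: 441/31427236 ≈ 1.4032e-5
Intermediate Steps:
n(R) = -1/(7*(-5 + R))
G(m) = (1/21 + m)**2 (G(m) = (m - 1/(-35 + 7*2))**2 = (m - 1/(-35 + 14))**2 = (m - 1/(-21))**2 = (m - 1*(-1/21))**2 = (m + 1/21)**2 = (1/21 + m)**2)
1/G(-3*89) = 1/((1 + 21*(-3*89))**2/441) = 1/((1 + 21*(-267))**2/441) = 1/((1 - 5607)**2/441) = 1/((1/441)*(-5606)**2) = 1/((1/441)*31427236) = 1/(31427236/441) = 441/31427236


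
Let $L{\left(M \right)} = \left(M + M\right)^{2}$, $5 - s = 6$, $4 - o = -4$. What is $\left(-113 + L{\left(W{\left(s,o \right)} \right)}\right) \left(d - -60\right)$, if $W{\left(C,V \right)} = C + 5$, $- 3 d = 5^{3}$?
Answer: $- \frac{2695}{3} \approx -898.33$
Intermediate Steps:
$o = 8$ ($o = 4 - -4 = 4 + 4 = 8$)
$s = -1$ ($s = 5 - 6 = -1$)
$d = - \frac{125}{3}$ ($d = - \frac{5^{3}}{3} = \left(- \frac{1}{3}\right) 125 = - \frac{125}{3} \approx -41.667$)
$W{\left(C,V \right)} = 5 + C$
$L{\left(M \right)} = 4 M^{2}$ ($L{\left(M \right)} = \left(2 M\right)^{2} = 4 M^{2}$)
$\left(-113 + L{\left(W{\left(s,o \right)} \right)}\right) \left(d - -60\right) = \left(-113 + 4 \left(5 - 1\right)^{2}\right) \left(- \frac{125}{3} - -60\right) = \left(-113 + 4 \cdot 4^{2}\right) \left(- \frac{125}{3} + 60\right) = \left(-113 + 4 \cdot 16\right) \frac{55}{3} = \left(-113 + 64\right) \frac{55}{3} = \left(-49\right) \frac{55}{3} = - \frac{2695}{3}$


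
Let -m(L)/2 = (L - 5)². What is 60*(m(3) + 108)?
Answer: 6000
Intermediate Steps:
m(L) = -2*(-5 + L)² (m(L) = -2*(L - 5)² = -2*(-5 + L)²)
60*(m(3) + 108) = 60*(-2*(-5 + 3)² + 108) = 60*(-2*(-2)² + 108) = 60*(-2*4 + 108) = 60*(-8 + 108) = 60*100 = 6000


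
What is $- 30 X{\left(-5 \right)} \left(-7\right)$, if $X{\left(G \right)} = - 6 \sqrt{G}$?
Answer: $- 1260 i \sqrt{5} \approx - 2817.4 i$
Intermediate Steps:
$- 30 X{\left(-5 \right)} \left(-7\right) = - 30 \left(- 6 \sqrt{-5}\right) \left(-7\right) = - 30 \left(- 6 i \sqrt{5}\right) \left(-7\right) = 180 i \sqrt{5} \left(-7\right) = - 1260 i \sqrt{5}$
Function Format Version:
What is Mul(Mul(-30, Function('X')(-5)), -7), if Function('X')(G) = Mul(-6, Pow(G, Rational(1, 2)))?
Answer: Mul(-1260, I, Pow(5, Rational(1, 2))) ≈ Mul(-2817.4, I)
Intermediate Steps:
Mul(Mul(-30, Function('X')(-5)), -7) = Mul(Mul(-30, Mul(-6, Pow(-5, Rational(1, 2)))), -7) = Mul(Mul(-30, Mul(-6, Mul(I, Pow(5, Rational(1, 2))))), -7) = Mul(Mul(-30, Mul(-6, I, Pow(5, Rational(1, 2)))), -7) = Mul(Mul(180, I, Pow(5, Rational(1, 2))), -7) = Mul(-1260, I, Pow(5, Rational(1, 2)))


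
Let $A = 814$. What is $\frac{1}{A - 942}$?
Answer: $- \frac{1}{128} \approx -0.0078125$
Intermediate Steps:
$\frac{1}{A - 942} = \frac{1}{814 - 942} = \frac{1}{-128} = - \frac{1}{128}$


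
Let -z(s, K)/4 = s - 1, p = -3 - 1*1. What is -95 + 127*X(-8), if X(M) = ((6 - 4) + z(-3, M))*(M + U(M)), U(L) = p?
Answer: -27527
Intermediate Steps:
p = -4 (p = -3 - 1 = -4)
U(L) = -4
z(s, K) = 4 - 4*s (z(s, K) = -4*(s - 1) = -4*(-1 + s) = 4 - 4*s)
X(M) = -72 + 18*M (X(M) = ((6 - 4) + (4 - 4*(-3)))*(M - 4) = (2 + (4 + 12))*(-4 + M) = (2 + 16)*(-4 + M) = 18*(-4 + M) = -72 + 18*M)
-95 + 127*X(-8) = -95 + 127*(-72 + 18*(-8)) = -95 + 127*(-72 - 144) = -95 + 127*(-216) = -95 - 27432 = -27527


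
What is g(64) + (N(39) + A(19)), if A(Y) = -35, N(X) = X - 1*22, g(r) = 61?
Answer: 43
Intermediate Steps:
N(X) = -22 + X (N(X) = X - 22 = -22 + X)
g(64) + (N(39) + A(19)) = 61 + ((-22 + 39) - 35) = 61 + (17 - 35) = 61 - 18 = 43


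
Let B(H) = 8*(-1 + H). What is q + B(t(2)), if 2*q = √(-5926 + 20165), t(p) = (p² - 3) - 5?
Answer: -40 + √14239/2 ≈ 19.664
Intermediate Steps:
t(p) = -8 + p² (t(p) = (-3 + p²) - 5 = -8 + p²)
B(H) = -8 + 8*H
q = √14239/2 (q = √(-5926 + 20165)/2 = √14239/2 ≈ 59.664)
q + B(t(2)) = √14239/2 + (-8 + 8*(-8 + 2²)) = √14239/2 + (-8 + 8*(-8 + 4)) = √14239/2 + (-8 + 8*(-4)) = √14239/2 + (-8 - 32) = √14239/2 - 40 = -40 + √14239/2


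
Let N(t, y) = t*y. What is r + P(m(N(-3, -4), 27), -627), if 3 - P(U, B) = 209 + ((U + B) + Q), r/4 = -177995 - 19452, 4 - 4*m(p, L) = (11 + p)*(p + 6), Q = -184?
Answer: -1578161/2 ≈ -7.8908e+5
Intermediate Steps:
m(p, L) = 1 - (6 + p)*(11 + p)/4 (m(p, L) = 1 - (11 + p)*(p + 6)/4 = 1 - (11 + p)*(6 + p)/4 = 1 - (6 + p)*(11 + p)/4)
r = -789788 (r = 4*(-177995 - 19452) = 4*(-197447) = -789788)
P(U, B) = -22 - B - U (P(U, B) = 3 - (209 + ((U + B) - 184)) = 3 - (209 + ((B + U) - 184)) = 3 - (209 + (-184 + B + U)) = 3 - (25 + B + U) = 3 + (-25 - B - U) = -22 - B - U)
r + P(m(N(-3, -4), 27), -627) = -789788 + (-22 - 1*(-627) - (-31/2 - (-51)*(-4)/4 - (-3*(-4))²/4)) = -789788 + (-22 + 627 - (-31/2 - 17/4*12 - ¼*12²)) = -789788 + (-22 + 627 - (-31/2 - 51 - ¼*144)) = -789788 + (-22 + 627 - (-31/2 - 51 - 36)) = -789788 + (-22 + 627 - 1*(-205/2)) = -789788 + (-22 + 627 + 205/2) = -789788 + 1415/2 = -1578161/2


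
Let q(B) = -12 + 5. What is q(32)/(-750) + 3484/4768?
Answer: 330797/447000 ≈ 0.74004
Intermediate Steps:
q(B) = -7
q(32)/(-750) + 3484/4768 = -7/(-750) + 3484/4768 = -7*(-1/750) + 3484*(1/4768) = 7/750 + 871/1192 = 330797/447000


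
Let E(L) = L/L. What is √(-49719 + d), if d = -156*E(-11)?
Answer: 5*I*√1995 ≈ 223.33*I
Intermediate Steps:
E(L) = 1
d = -156 (d = -156*1 = -156)
√(-49719 + d) = √(-49719 - 156) = √(-49875) = 5*I*√1995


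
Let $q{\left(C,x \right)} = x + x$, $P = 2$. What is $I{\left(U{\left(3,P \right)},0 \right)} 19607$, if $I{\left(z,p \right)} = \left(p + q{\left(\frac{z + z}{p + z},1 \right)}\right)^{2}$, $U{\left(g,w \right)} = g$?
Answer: $78428$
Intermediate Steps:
$q{\left(C,x \right)} = 2 x$
$I{\left(z,p \right)} = \left(2 + p\right)^{2}$ ($I{\left(z,p \right)} = \left(p + 2 \cdot 1\right)^{2} = \left(p + 2\right)^{2} = \left(2 + p\right)^{2}$)
$I{\left(U{\left(3,P \right)},0 \right)} 19607 = \left(2 + 0\right)^{2} \cdot 19607 = 2^{2} \cdot 19607 = 4 \cdot 19607 = 78428$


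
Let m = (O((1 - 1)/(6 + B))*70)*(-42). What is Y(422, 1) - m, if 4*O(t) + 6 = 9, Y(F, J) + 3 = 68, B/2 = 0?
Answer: 2270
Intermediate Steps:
B = 0 (B = 2*0 = 0)
Y(F, J) = 65 (Y(F, J) = -3 + 68 = 65)
O(t) = 3/4 (O(t) = -3/2 + (1/4)*9 = -3/2 + 9/4 = 3/4)
m = -2205 (m = ((3/4)*70)*(-42) = (105/2)*(-42) = -2205)
Y(422, 1) - m = 65 - 1*(-2205) = 65 + 2205 = 2270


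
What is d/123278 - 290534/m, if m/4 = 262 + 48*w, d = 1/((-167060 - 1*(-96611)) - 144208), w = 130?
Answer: -1922062951175243/172059081670292 ≈ -11.171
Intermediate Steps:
d = -1/214657 (d = 1/((-167060 + 96611) - 144208) = 1/(-70449 - 144208) = 1/(-214657) = -1/214657 ≈ -4.6586e-6)
m = 26008 (m = 4*(262 + 48*130) = 4*(262 + 6240) = 4*6502 = 26008)
d/123278 - 290534/m = -1/214657/123278 - 290534/26008 = -1/214657*1/123278 - 290534*1/26008 = -1/26462485646 - 145267/13004 = -1922062951175243/172059081670292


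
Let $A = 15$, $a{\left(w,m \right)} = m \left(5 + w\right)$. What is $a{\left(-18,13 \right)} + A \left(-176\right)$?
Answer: $-2809$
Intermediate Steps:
$a{\left(-18,13 \right)} + A \left(-176\right) = 13 \left(5 - 18\right) + 15 \left(-176\right) = 13 \left(-13\right) - 2640 = -169 - 2640 = -2809$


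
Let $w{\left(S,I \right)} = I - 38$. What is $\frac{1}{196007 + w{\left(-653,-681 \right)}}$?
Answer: $\frac{1}{195288} \approx 5.1206 \cdot 10^{-6}$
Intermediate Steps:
$w{\left(S,I \right)} = -38 + I$
$\frac{1}{196007 + w{\left(-653,-681 \right)}} = \frac{1}{196007 - 719} = \frac{1}{195288}$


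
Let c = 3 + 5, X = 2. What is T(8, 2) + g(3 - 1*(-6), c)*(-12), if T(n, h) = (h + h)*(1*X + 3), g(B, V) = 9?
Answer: -88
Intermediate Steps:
c = 8
T(n, h) = 10*h (T(n, h) = (h + h)*(1*2 + 3) = (2*h)*(2 + 3) = (2*h)*5 = 10*h)
T(8, 2) + g(3 - 1*(-6), c)*(-12) = 10*2 + 9*(-12) = 20 - 108 = -88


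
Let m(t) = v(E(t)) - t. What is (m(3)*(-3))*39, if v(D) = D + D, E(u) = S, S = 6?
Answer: -1053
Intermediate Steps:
E(u) = 6
v(D) = 2*D
m(t) = 12 - t (m(t) = 2*6 - t = 12 - t)
(m(3)*(-3))*39 = ((12 - 1*3)*(-3))*39 = ((12 - 3)*(-3))*39 = (9*(-3))*39 = -27*39 = -1053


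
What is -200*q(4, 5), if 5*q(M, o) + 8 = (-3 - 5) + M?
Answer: 480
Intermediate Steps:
q(M, o) = -16/5 + M/5 (q(M, o) = -8/5 + ((-3 - 5) + M)/5 = -8/5 + (-8 + M)/5 = -8/5 + (-8/5 + M/5) = -16/5 + M/5)
-200*q(4, 5) = -200*(-16/5 + (⅕)*4) = -200*(-16/5 + ⅘) = -200*(-12/5) = 480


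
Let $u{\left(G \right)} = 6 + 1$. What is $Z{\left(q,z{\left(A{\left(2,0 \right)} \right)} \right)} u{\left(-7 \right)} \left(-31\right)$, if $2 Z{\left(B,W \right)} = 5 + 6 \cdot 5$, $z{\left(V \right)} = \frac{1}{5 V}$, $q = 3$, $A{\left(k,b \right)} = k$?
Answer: $- \frac{7595}{2} \approx -3797.5$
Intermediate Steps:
$z{\left(V \right)} = \frac{1}{5 V}$
$u{\left(G \right)} = 7$
$Z{\left(B,W \right)} = \frac{35}{2}$ ($Z{\left(B,W \right)} = \frac{5 + 6 \cdot 5}{2} = \frac{5 + 30}{2} = \frac{1}{2} \cdot 35 = \frac{35}{2}$)
$Z{\left(q,z{\left(A{\left(2,0 \right)} \right)} \right)} u{\left(-7 \right)} \left(-31\right) = \frac{35}{2} \cdot 7 \left(-31\right) = \frac{245}{2} \left(-31\right) = - \frac{7595}{2}$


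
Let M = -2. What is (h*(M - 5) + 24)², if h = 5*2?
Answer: 2116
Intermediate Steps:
h = 10
(h*(M - 5) + 24)² = (10*(-2 - 5) + 24)² = (10*(-7) + 24)² = (-70 + 24)² = (-46)² = 2116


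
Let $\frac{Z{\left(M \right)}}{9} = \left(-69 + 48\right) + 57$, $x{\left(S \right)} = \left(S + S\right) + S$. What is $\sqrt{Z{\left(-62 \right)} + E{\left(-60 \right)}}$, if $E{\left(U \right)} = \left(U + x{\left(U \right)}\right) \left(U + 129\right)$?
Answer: $6 i \sqrt{451} \approx 127.42 i$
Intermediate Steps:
$x{\left(S \right)} = 3 S$ ($x{\left(S \right)} = 2 S + S = 3 S$)
$E{\left(U \right)} = 4 U \left(129 + U\right)$ ($E{\left(U \right)} = \left(U + 3 U\right) \left(U + 129\right) = 4 U \left(129 + U\right)$)
$Z{\left(M \right)} = 324$ ($Z{\left(M \right)} = 9 \left(\left(-69 + 48\right) + 57\right) = 9 \left(-21 + 57\right) = 9 \cdot 36 = 324$)
$\sqrt{Z{\left(-62 \right)} + E{\left(-60 \right)}} = \sqrt{324 + 4 \left(-60\right) \left(129 - 60\right)} = \sqrt{324 + 4 \left(-60\right) 69} = \sqrt{324 - 16560} = \sqrt{-16236} = 6 i \sqrt{451}$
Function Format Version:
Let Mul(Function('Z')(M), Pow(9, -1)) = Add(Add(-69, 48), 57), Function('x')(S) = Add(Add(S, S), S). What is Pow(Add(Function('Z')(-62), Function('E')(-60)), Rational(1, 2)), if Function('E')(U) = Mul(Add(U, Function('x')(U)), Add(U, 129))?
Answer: Mul(6, I, Pow(451, Rational(1, 2))) ≈ Mul(127.42, I)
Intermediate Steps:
Function('x')(S) = Mul(3, S) (Function('x')(S) = Add(Mul(2, S), S) = Mul(3, S))
Function('E')(U) = Mul(4, U, Add(129, U)) (Function('E')(U) = Mul(Add(U, Mul(3, U)), Add(U, 129)) = Mul(Mul(4, U), Add(129, U)) = Mul(4, U, Add(129, U)))
Function('Z')(M) = 324 (Function('Z')(M) = Mul(9, Add(Add(-69, 48), 57)) = Mul(9, Add(-21, 57)) = Mul(9, 36) = 324)
Pow(Add(Function('Z')(-62), Function('E')(-60)), Rational(1, 2)) = Pow(Add(324, Mul(4, -60, Add(129, -60))), Rational(1, 2)) = Pow(Add(324, Mul(4, -60, 69)), Rational(1, 2)) = Pow(Add(324, -16560), Rational(1, 2)) = Pow(-16236, Rational(1, 2)) = Mul(6, I, Pow(451, Rational(1, 2)))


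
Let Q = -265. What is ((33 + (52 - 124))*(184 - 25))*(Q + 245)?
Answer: 124020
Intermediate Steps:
((33 + (52 - 124))*(184 - 25))*(Q + 245) = ((33 + (52 - 124))*(184 - 25))*(-265 + 245) = ((33 - 72)*159)*(-20) = -39*159*(-20) = -6201*(-20) = 124020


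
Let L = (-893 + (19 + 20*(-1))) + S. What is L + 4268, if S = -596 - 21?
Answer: 2757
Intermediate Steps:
S = -617
L = -1511 (L = (-893 + (19 + 20*(-1))) - 617 = (-893 + (19 - 20)) - 617 = (-893 - 1) - 617 = -894 - 617 = -1511)
L + 4268 = -1511 + 4268 = 2757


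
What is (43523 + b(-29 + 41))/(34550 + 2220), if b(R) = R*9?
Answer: 43631/36770 ≈ 1.1866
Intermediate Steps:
b(R) = 9*R
(43523 + b(-29 + 41))/(34550 + 2220) = (43523 + 9*(-29 + 41))/(34550 + 2220) = (43523 + 9*12)/36770 = (43523 + 108)*(1/36770) = 43631*(1/36770) = 43631/36770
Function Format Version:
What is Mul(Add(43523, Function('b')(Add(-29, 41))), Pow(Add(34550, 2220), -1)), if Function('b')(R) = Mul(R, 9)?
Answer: Rational(43631, 36770) ≈ 1.1866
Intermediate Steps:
Function('b')(R) = Mul(9, R)
Mul(Add(43523, Function('b')(Add(-29, 41))), Pow(Add(34550, 2220), -1)) = Mul(Add(43523, Mul(9, Add(-29, 41))), Pow(Add(34550, 2220), -1)) = Mul(Add(43523, Mul(9, 12)), Pow(36770, -1)) = Mul(Add(43523, 108), Rational(1, 36770)) = Mul(43631, Rational(1, 36770)) = Rational(43631, 36770)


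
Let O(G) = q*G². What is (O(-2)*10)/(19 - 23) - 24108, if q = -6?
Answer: -24048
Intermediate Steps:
O(G) = -6*G²
(O(-2)*10)/(19 - 23) - 24108 = (-6*(-2)²*10)/(19 - 23) - 24108 = (-6*4*10)/(-4) - 24108 = -24*10*(-¼) - 24108 = -240*(-¼) - 24108 = 60 - 24108 = -24048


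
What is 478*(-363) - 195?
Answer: -173709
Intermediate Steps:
478*(-363) - 195 = -173514 - 195 = -173709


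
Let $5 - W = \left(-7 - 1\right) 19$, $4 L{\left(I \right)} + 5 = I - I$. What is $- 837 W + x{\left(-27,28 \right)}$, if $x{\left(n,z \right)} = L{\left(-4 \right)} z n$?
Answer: $-130464$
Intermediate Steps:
$L{\left(I \right)} = - \frac{5}{4}$ ($L{\left(I \right)} = - \frac{5}{4} + \frac{I - I}{4} = - \frac{5}{4} + \frac{1}{4} \cdot 0 = - \frac{5}{4} + 0 = - \frac{5}{4}$)
$x{\left(n,z \right)} = - \frac{5 n z}{4}$ ($x{\left(n,z \right)} = - \frac{5 z}{4} n = - \frac{5 n z}{4}$)
$W = 157$ ($W = 5 - \left(-7 - 1\right) 19 = 5 - \left(-8\right) 19 = 5 - -152 = 5 + 152 = 157$)
$- 837 W + x{\left(-27,28 \right)} = \left(-837\right) 157 - \left(- \frac{135}{4}\right) 28 = -131409 + 945 = -130464$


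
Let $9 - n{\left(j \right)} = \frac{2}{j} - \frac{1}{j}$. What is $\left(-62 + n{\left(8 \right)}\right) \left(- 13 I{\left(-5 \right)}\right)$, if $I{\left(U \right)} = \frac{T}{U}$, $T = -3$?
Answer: $\frac{3315}{8} \approx 414.38$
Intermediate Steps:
$n{\left(j \right)} = 9 - \frac{1}{j}$ ($n{\left(j \right)} = 9 - \left(\frac{2}{j} - \frac{1}{j}\right) = 9 - \frac{1}{j}$)
$I{\left(U \right)} = - \frac{3}{U}$
$\left(-62 + n{\left(8 \right)}\right) \left(- 13 I{\left(-5 \right)}\right) = \left(-62 + \left(9 - \frac{1}{8}\right)\right) \left(- 13 \left(- \frac{3}{-5}\right)\right) = \left(-62 + \left(9 - \frac{1}{8}\right)\right) \left(- 13 \left(\left(-3\right) \left(- \frac{1}{5}\right)\right)\right) = \left(-62 + \left(9 - \frac{1}{8}\right)\right) \left(\left(-13\right) \frac{3}{5}\right) = \left(-62 + \frac{71}{8}\right) \left(- \frac{39}{5}\right) = \left(- \frac{425}{8}\right) \left(- \frac{39}{5}\right) = \frac{3315}{8}$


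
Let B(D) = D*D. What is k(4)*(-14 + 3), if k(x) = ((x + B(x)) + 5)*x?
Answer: -1100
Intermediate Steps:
B(D) = D²
k(x) = x*(5 + x + x²) (k(x) = ((x + x²) + 5)*x = (5 + x + x²)*x = x*(5 + x + x²))
k(4)*(-14 + 3) = (4*(5 + 4 + 4²))*(-14 + 3) = (4*(5 + 4 + 16))*(-11) = (4*25)*(-11) = 100*(-11) = -1100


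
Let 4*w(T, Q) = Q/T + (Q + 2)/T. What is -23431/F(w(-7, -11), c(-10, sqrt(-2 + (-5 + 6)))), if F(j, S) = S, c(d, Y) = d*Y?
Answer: -23431*I/10 ≈ -2343.1*I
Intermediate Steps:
w(T, Q) = Q/(4*T) + (2 + Q)/(4*T) (w(T, Q) = (Q/T + (Q + 2)/T)/4 = (Q/T + (2 + Q)/T)/4 = Q/(4*T) + (2 + Q)/(4*T))
c(d, Y) = Y*d
-23431/F(w(-7, -11), c(-10, sqrt(-2 + (-5 + 6)))) = -23431*(-1/(10*sqrt(-2 + (-5 + 6)))) = -23431*(-1/(10*sqrt(-2 + 1))) = -23431*I/10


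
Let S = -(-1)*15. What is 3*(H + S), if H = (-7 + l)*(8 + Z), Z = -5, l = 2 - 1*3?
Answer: -27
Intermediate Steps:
l = -1 (l = 2 - 3 = -1)
S = 15 (S = -1*(-15) = 15)
H = -24 (H = (-7 - 1)*(8 - 5) = -8*3 = -24)
3*(H + S) = 3*(-24 + 15) = 3*(-9) = -27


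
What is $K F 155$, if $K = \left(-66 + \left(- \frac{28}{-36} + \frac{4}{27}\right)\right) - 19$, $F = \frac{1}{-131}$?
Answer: $\frac{351850}{3537} \approx 99.477$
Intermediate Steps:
$F = - \frac{1}{131} \approx -0.0076336$
$K = - \frac{2270}{27}$ ($K = \left(-66 + \left(\left(-28\right) \left(- \frac{1}{36}\right) + 4 \cdot \frac{1}{27}\right)\right) - 19 = \left(-66 + \left(\frac{7}{9} + \frac{4}{27}\right)\right) - 19 = \left(-66 + \frac{25}{27}\right) - 19 = - \frac{1757}{27} - 19 = - \frac{2270}{27} \approx -84.074$)
$K F 155 = \left(- \frac{2270}{27}\right) \left(- \frac{1}{131}\right) 155 = \frac{2270}{3537} \cdot 155 = \frac{351850}{3537}$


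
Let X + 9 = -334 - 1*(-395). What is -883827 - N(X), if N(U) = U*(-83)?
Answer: -879511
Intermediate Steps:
X = 52 (X = -9 + (-334 - 1*(-395)) = -9 + (-334 + 395) = -9 + 61 = 52)
N(U) = -83*U
-883827 - N(X) = -883827 - (-83)*52 = -883827 - 1*(-4316) = -883827 + 4316 = -879511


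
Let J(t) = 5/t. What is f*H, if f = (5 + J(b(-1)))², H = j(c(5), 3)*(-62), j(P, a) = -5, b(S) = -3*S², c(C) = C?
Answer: 31000/9 ≈ 3444.4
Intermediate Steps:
H = 310 (H = -5*(-62) = 310)
f = 100/9 (f = (5 + 5/((-3*(-1)²)))² = (5 + 5/((-3*1)))² = (5 + 5/(-3))² = (5 + 5*(-⅓))² = (5 - 5/3)² = (10/3)² = 100/9 ≈ 11.111)
f*H = (100/9)*310 = 31000/9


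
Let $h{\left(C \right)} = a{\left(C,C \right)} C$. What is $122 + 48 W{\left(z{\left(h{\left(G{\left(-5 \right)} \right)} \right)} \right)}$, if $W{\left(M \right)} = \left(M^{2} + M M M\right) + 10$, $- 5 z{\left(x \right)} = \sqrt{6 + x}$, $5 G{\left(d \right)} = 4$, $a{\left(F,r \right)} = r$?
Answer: $\frac{384218}{625} - \frac{7968 \sqrt{166}}{15625} \approx 608.18$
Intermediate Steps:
$G{\left(d \right)} = \frac{4}{5}$ ($G{\left(d \right)} = \frac{1}{5} \cdot 4 = \frac{4}{5}$)
$h{\left(C \right)} = C^{2}$ ($h{\left(C \right)} = C C = C^{2}$)
$z{\left(x \right)} = - \frac{\sqrt{6 + x}}{5}$
$W{\left(M \right)} = 10 + M^{2} + M^{3}$ ($W{\left(M \right)} = \left(M^{2} + M^{2} M\right) + 10 = \left(M^{2} + M^{3}\right) + 10 = 10 + M^{2} + M^{3}$)
$122 + 48 W{\left(z{\left(h{\left(G{\left(-5 \right)} \right)} \right)} \right)} = 122 + 48 \left(10 + \left(- \frac{\sqrt{6 + \left(\frac{4}{5}\right)^{2}}}{5}\right)^{2} + \left(- \frac{\sqrt{6 + \left(\frac{4}{5}\right)^{2}}}{5}\right)^{3}\right) = 122 + 48 \left(10 + \left(- \frac{\sqrt{6 + \frac{16}{25}}}{5}\right)^{2} + \left(- \frac{\sqrt{6 + \frac{16}{25}}}{5}\right)^{3}\right) = 122 + 48 \left(10 + \left(- \frac{\sqrt{\frac{166}{25}}}{5}\right)^{2} + \left(- \frac{\sqrt{\frac{166}{25}}}{5}\right)^{3}\right) = 122 + 48 \left(10 + \left(- \frac{\frac{1}{5} \sqrt{166}}{5}\right)^{2} + \left(- \frac{\frac{1}{5} \sqrt{166}}{5}\right)^{3}\right) = 122 + 48 \left(10 + \left(- \frac{\sqrt{166}}{25}\right)^{2} + \left(- \frac{\sqrt{166}}{25}\right)^{3}\right) = 122 + 48 \left(10 + \frac{166}{625} - \frac{166 \sqrt{166}}{15625}\right) = 122 + 48 \left(\frac{6416}{625} - \frac{166 \sqrt{166}}{15625}\right) = 122 + \left(\frac{307968}{625} - \frac{7968 \sqrt{166}}{15625}\right) = \frac{384218}{625} - \frac{7968 \sqrt{166}}{15625}$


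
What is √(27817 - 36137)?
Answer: 8*I*√130 ≈ 91.214*I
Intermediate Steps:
√(27817 - 36137) = √(-8320) = 8*I*√130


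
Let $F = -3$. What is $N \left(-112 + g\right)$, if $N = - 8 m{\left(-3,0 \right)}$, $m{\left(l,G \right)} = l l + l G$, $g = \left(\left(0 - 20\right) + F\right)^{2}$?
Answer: $-30024$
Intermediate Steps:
$g = 529$ ($g = \left(\left(0 - 20\right) - 3\right)^{2} = \left(-20 - 3\right)^{2} = \left(-23\right)^{2} = 529$)
$m{\left(l,G \right)} = l^{2} + G l$
$N = -72$ ($N = - 8 \left(- 3 \left(0 - 3\right)\right) = - 8 \left(\left(-3\right) \left(-3\right)\right) = \left(-8\right) 9 = -72$)
$N \left(-112 + g\right) = - 72 \left(-112 + 529\right) = \left(-72\right) 417 = -30024$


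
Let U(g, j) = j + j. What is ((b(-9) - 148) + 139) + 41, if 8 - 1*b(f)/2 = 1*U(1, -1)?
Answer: 52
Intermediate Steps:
U(g, j) = 2*j
b(f) = 20 (b(f) = 16 - 2*2*(-1) = 16 - 2*(-2) = 16 + 4 = 20)
((b(-9) - 148) + 139) + 41 = ((20 - 148) + 139) + 41 = (-128 + 139) + 41 = 11 + 41 = 52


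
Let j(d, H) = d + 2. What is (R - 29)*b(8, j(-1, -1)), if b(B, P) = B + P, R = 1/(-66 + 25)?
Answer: -10710/41 ≈ -261.22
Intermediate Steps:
j(d, H) = 2 + d
R = -1/41 (R = 1/(-41) = -1/41 ≈ -0.024390)
(R - 29)*b(8, j(-1, -1)) = (-1/41 - 29)*(8 + (2 - 1)) = -1190*(8 + 1)/41 = -1190/41*9 = -10710/41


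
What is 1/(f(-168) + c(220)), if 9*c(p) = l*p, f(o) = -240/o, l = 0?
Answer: 7/10 ≈ 0.70000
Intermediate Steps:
c(p) = 0 (c(p) = (0*p)/9 = (1/9)*0 = 0)
1/(f(-168) + c(220)) = 1/(-240/(-168) + 0) = 1/(-240*(-1/168) + 0) = 1/(10/7 + 0) = 1/(10/7) = 7/10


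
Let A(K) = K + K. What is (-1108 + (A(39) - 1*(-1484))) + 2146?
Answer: 2600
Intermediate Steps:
A(K) = 2*K
(-1108 + (A(39) - 1*(-1484))) + 2146 = (-1108 + (2*39 - 1*(-1484))) + 2146 = (-1108 + (78 + 1484)) + 2146 = (-1108 + 1562) + 2146 = 454 + 2146 = 2600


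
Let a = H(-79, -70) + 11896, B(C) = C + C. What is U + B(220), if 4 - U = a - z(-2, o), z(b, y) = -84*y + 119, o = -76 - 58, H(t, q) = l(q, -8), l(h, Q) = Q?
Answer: -69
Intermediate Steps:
B(C) = 2*C
H(t, q) = -8
o = -134
z(b, y) = 119 - 84*y
a = 11888 (a = -8 + 11896 = 11888)
U = -509 (U = 4 - (11888 - (119 - 84*(-134))) = 4 - (11888 - (119 + 11256)) = 4 - (11888 - 1*11375) = 4 - (11888 - 11375) = 4 - 1*513 = 4 - 513 = -509)
U + B(220) = -509 + 2*220 = -509 + 440 = -69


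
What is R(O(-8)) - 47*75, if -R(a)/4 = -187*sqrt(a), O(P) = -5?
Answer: -3525 + 748*I*sqrt(5) ≈ -3525.0 + 1672.6*I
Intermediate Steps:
R(a) = 748*sqrt(a) (R(a) = -(-748)*sqrt(a) = 748*sqrt(a))
R(O(-8)) - 47*75 = 748*sqrt(-5) - 47*75 = 748*(I*sqrt(5)) - 1*3525 = 748*I*sqrt(5) - 3525 = -3525 + 748*I*sqrt(5)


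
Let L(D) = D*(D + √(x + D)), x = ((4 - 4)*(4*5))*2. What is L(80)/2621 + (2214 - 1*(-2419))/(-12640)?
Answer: 68752907/33129440 + 320*√5/2621 ≈ 2.3483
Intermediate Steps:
x = 0 (x = (0*20)*2 = 0*2 = 0)
L(D) = D*(D + √D) (L(D) = D*(D + √(0 + D)) = D*(D + √D))
L(80)/2621 + (2214 - 1*(-2419))/(-12640) = (80*(80 + √80))/2621 + (2214 - 1*(-2419))/(-12640) = (80*(80 + 4*√5))*(1/2621) + (2214 + 2419)*(-1/12640) = (6400 + 320*√5)*(1/2621) + 4633*(-1/12640) = (6400/2621 + 320*√5/2621) - 4633/12640 = 68752907/33129440 + 320*√5/2621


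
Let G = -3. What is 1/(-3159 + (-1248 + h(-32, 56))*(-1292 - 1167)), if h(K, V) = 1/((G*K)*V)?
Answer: 5376/16481055589 ≈ 3.2619e-7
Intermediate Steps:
h(K, V) = -1/(3*K*V) (h(K, V) = 1/((-3*K)*V) = 1/(-3*K*V) = -1/(3*K*V))
1/(-3159 + (-1248 + h(-32, 56))*(-1292 - 1167)) = 1/(-3159 + (-1248 - ⅓/(-32*56))*(-1292 - 1167)) = 1/(-3159 + (-1248 - ⅓*(-1/32)*1/56)*(-2459)) = 1/(-3159 + (-1248 + 1/5376)*(-2459)) = 1/(-3159 - 6709247/5376*(-2459)) = 1/(-3159 + 16498038373/5376) = 1/(16481055589/5376) = 5376/16481055589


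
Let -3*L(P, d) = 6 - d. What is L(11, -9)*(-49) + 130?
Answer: 375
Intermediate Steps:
L(P, d) = -2 + d/3 (L(P, d) = -(6 - d)/3 = -2 + d/3)
L(11, -9)*(-49) + 130 = (-2 + (1/3)*(-9))*(-49) + 130 = (-2 - 3)*(-49) + 130 = -5*(-49) + 130 = 245 + 130 = 375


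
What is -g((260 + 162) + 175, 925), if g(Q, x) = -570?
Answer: 570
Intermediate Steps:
-g((260 + 162) + 175, 925) = -1*(-570) = 570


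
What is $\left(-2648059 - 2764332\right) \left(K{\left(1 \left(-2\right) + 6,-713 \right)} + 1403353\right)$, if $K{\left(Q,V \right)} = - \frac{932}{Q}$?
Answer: $-7594234059920$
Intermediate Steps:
$\left(-2648059 - 2764332\right) \left(K{\left(1 \left(-2\right) + 6,-713 \right)} + 1403353\right) = \left(-2648059 - 2764332\right) \left(- \frac{932}{1 \left(-2\right) + 6} + 1403353\right) = - 5412391 \left(- \frac{932}{-2 + 6} + 1403353\right) = - 5412391 \left(- \frac{932}{4} + 1403353\right) = - 5412391 \left(\left(-932\right) \frac{1}{4} + 1403353\right) = - 5412391 \left(-233 + 1403353\right) = \left(-5412391\right) 1403120 = -7594234059920$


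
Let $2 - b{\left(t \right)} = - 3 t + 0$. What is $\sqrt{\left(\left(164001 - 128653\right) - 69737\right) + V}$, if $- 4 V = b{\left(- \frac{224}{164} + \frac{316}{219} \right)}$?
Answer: $\frac{3 i \sqrt{136917041722}}{5986} \approx 185.44 i$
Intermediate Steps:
$b{\left(t \right)} = 2 + 3 t$ ($b{\left(t \right)} = 2 - \left(- 3 t + 0\right) = 2 - - 3 t = 2 + 3 t$)
$V = - \frac{3339}{5986}$ ($V = - \frac{2 + 3 \left(- \frac{224}{164} + \frac{316}{219}\right)}{4} = - \frac{2 + 3 \left(\left(-224\right) \frac{1}{164} + 316 \cdot \frac{1}{219}\right)}{4} = - \frac{2 + 3 \left(- \frac{56}{41} + \frac{316}{219}\right)}{4} = - \frac{2 + 3 \cdot \frac{692}{8979}}{4} = - \frac{2 + \frac{692}{2993}}{4} = \left(- \frac{1}{4}\right) \frac{6678}{2993} = - \frac{3339}{5986} \approx -0.5578$)
$\sqrt{\left(\left(164001 - 128653\right) - 69737\right) + V} = \sqrt{\left(\left(164001 - 128653\right) - 69737\right) - \frac{3339}{5986}} = \sqrt{\left(35348 - 69737\right) - \frac{3339}{5986}} = \sqrt{-34389 - \frac{3339}{5986}} = \sqrt{- \frac{205855893}{5986}} = \frac{3 i \sqrt{136917041722}}{5986}$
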